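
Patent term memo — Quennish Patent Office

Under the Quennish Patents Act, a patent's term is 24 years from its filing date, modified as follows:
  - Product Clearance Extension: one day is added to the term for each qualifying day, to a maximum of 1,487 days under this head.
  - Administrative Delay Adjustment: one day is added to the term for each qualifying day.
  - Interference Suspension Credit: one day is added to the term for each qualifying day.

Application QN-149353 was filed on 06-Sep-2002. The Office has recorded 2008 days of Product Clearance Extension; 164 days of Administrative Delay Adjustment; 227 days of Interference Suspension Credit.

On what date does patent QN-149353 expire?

Base term: filing date + 24 years → 6 September 2026.
Product Clearance Extension: 2008 days claimed exceeds the 1487-day cap, so +1487 days → 2 October 2030.
Administrative Delay Adjustment: +164 days → 15 March 2031.
Interference Suspension Credit: +227 days → 28 October 2031.

October 28, 2031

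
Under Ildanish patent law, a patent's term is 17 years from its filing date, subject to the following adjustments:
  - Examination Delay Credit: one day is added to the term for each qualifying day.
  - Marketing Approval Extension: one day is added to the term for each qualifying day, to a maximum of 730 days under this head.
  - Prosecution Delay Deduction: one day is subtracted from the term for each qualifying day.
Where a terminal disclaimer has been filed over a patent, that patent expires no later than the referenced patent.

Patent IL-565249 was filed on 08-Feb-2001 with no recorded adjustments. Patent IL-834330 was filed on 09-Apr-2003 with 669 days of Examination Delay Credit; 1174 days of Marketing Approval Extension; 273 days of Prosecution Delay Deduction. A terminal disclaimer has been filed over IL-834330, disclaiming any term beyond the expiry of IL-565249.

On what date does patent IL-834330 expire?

Natural term of IL-834330:
  Base: filing + 17 years → 9 April 2020.
  Examination Delay Credit: +669 days → 7 February 2022.
  Marketing Approval Extension: 1174 days claimed exceeds the 730-day cap, so +730 days → 7 February 2024.
  Prosecution Delay Deduction: −273 days → 10 May 2023.
Expiry of referenced patent IL-565249:
  Base: filing + 17 years → 8 February 2018.
Terminal disclaimer: IL-834330 expires on the earlier of 10 May 2023 and 8 February 2018.

2018-02-08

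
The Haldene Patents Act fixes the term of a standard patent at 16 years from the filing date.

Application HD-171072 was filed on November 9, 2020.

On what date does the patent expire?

November 9, 2036

Filing date + 16 years → 9 November 2036.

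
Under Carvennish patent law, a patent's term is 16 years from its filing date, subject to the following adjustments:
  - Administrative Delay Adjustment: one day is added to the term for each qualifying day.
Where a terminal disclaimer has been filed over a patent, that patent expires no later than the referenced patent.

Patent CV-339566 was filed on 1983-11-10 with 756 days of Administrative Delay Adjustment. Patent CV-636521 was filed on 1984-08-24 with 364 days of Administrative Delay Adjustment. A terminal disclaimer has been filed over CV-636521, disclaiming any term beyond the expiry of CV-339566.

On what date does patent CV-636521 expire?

Natural term of CV-636521:
  Base: filing + 16 years → 24 August 2000.
  Administrative Delay Adjustment: +364 days → 23 August 2001.
Expiry of referenced patent CV-339566:
  Base: filing + 16 years → 10 November 1999.
  Administrative Delay Adjustment: +756 days → 5 December 2001.
Terminal disclaimer: CV-636521 expires on the earlier of 23 August 2001 and 5 December 2001.

2001-08-23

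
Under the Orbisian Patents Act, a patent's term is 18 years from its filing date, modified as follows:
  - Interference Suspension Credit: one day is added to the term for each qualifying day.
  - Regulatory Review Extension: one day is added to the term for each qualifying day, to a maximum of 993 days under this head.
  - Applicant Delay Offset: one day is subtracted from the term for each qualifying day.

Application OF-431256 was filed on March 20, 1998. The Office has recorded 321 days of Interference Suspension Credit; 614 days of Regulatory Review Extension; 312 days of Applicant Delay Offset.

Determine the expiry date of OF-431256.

Base term: filing date + 18 years → 20 March 2016.
Interference Suspension Credit: +321 days → 4 February 2017.
Regulatory Review Extension: 614 days (within the 993-day cap) → +614 days → 11 October 2018.
Applicant Delay Offset: −312 days → 3 December 2017.

December 3, 2017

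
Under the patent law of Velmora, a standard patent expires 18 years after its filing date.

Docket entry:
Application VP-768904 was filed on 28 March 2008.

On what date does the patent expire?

March 28, 2026

Filing date + 18 years → 28 March 2026.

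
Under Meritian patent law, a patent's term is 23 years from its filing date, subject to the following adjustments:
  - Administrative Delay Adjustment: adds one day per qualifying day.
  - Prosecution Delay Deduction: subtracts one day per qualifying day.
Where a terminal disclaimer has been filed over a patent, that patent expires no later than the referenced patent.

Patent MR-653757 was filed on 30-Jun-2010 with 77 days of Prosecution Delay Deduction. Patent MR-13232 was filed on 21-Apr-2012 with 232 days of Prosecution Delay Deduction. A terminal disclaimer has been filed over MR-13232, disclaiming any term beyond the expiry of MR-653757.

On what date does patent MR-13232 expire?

April 14, 2033

Natural term of MR-13232:
  Base: filing + 23 years → 21 April 2035.
  Prosecution Delay Deduction: −232 days → 1 September 2034.
Expiry of referenced patent MR-653757:
  Base: filing + 23 years → 30 June 2033.
  Prosecution Delay Deduction: −77 days → 14 April 2033.
Terminal disclaimer: MR-13232 expires on the earlier of 1 September 2034 and 14 April 2033.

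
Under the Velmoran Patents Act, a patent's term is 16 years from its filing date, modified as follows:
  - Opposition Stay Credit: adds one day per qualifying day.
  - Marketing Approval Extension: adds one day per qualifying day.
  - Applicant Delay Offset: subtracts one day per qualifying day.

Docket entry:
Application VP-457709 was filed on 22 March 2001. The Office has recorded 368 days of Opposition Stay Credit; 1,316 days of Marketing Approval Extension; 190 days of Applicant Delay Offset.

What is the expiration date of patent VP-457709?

Base term: filing date + 16 years → 22 March 2017.
Opposition Stay Credit: +368 days → 25 March 2018.
Marketing Approval Extension: +1316 days → 31 October 2021.
Applicant Delay Offset: −190 days → 24 April 2021.

April 24, 2021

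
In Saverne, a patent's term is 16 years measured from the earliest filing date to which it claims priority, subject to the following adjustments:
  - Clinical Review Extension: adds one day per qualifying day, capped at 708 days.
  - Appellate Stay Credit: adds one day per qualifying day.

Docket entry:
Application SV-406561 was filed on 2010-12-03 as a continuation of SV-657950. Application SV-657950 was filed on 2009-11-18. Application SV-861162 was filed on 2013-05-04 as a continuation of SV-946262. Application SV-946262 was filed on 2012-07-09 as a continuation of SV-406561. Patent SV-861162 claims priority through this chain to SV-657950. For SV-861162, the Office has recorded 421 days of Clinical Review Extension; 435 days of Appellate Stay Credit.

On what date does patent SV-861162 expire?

Earliest priority filing: 18 November 2009.
Base term: 18 November 2009 + 16 years → 18 November 2025.
Clinical Review Extension: 421 days (within the 708-day cap) → +421 days → 13 January 2027.
Appellate Stay Credit: +435 days → 23 March 2028.

2028-03-23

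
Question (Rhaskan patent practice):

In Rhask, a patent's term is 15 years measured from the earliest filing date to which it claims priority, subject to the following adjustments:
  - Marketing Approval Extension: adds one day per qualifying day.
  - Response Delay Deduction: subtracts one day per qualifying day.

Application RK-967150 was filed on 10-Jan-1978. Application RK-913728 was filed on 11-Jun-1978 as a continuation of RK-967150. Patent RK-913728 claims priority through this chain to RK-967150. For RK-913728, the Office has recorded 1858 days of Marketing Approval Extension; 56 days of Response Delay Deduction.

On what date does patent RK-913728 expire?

December 17, 1997

Earliest priority filing: 10 January 1978.
Base term: 10 January 1978 + 15 years → 10 January 1993.
Marketing Approval Extension: +1858 days → 11 February 1998.
Response Delay Deduction: −56 days → 17 December 1997.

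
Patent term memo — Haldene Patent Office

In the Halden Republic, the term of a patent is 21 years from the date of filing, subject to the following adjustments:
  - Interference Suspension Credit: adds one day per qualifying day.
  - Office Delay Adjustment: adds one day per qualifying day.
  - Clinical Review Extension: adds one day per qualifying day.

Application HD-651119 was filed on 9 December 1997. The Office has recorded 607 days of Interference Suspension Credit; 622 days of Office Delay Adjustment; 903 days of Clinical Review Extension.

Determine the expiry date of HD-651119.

October 10, 2024

Base term: filing date + 21 years → 9 December 2018.
Interference Suspension Credit: +607 days → 7 August 2020.
Office Delay Adjustment: +622 days → 21 April 2022.
Clinical Review Extension: +903 days → 10 October 2024.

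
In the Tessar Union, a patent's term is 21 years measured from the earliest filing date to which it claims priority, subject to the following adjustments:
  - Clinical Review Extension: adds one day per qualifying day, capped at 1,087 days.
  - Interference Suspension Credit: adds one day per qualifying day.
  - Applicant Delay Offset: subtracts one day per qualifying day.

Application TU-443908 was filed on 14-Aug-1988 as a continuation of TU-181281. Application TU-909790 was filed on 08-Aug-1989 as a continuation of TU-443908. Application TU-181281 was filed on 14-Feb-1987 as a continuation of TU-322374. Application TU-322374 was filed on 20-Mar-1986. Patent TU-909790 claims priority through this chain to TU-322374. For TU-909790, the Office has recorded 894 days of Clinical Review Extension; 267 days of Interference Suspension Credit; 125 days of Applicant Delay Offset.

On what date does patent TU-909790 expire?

Earliest priority filing: 20 March 1986.
Base term: 20 March 1986 + 21 years → 20 March 2007.
Clinical Review Extension: 894 days (within the 1087-day cap) → +894 days → 30 August 2009.
Interference Suspension Credit: +267 days → 24 May 2010.
Applicant Delay Offset: −125 days → 19 January 2010.

2010-01-19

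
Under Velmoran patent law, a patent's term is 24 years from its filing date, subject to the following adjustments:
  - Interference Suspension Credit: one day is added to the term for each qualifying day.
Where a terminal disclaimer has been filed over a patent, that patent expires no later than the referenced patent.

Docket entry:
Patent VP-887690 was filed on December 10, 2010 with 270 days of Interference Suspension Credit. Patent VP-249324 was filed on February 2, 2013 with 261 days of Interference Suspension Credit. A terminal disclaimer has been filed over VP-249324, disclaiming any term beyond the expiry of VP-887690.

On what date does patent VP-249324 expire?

September 6, 2035

Natural term of VP-249324:
  Base: filing + 24 years → 2 February 2037.
  Interference Suspension Credit: +261 days → 21 October 2037.
Expiry of referenced patent VP-887690:
  Base: filing + 24 years → 10 December 2034.
  Interference Suspension Credit: +270 days → 6 September 2035.
Terminal disclaimer: VP-249324 expires on the earlier of 21 October 2037 and 6 September 2035.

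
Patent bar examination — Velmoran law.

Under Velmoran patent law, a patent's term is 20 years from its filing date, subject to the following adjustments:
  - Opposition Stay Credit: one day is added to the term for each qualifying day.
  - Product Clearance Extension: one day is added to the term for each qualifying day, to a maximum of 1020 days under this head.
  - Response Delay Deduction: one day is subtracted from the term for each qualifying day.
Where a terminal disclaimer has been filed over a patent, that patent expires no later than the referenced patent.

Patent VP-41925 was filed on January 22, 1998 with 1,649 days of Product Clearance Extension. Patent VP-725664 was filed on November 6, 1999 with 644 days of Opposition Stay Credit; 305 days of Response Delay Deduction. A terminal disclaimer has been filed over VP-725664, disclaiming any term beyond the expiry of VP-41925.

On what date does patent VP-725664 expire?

2020-10-10

Natural term of VP-725664:
  Base: filing + 20 years → 6 November 2019.
  Opposition Stay Credit: +644 days → 11 August 2021.
  Response Delay Deduction: −305 days → 10 October 2020.
Expiry of referenced patent VP-41925:
  Base: filing + 20 years → 22 January 2018.
  Product Clearance Extension: 1649 days claimed exceeds the 1020-day cap, so +1020 days → 7 November 2020.
Terminal disclaimer: VP-725664 expires on the earlier of 10 October 2020 and 7 November 2020.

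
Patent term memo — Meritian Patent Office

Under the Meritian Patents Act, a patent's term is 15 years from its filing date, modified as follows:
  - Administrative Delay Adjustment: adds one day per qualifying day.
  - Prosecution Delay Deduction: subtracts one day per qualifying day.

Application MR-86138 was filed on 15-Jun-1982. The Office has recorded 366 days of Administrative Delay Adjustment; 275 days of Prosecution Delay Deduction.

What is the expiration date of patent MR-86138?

1997-09-14

Base term: filing date + 15 years → 15 June 1997.
Administrative Delay Adjustment: +366 days → 16 June 1998.
Prosecution Delay Deduction: −275 days → 14 September 1997.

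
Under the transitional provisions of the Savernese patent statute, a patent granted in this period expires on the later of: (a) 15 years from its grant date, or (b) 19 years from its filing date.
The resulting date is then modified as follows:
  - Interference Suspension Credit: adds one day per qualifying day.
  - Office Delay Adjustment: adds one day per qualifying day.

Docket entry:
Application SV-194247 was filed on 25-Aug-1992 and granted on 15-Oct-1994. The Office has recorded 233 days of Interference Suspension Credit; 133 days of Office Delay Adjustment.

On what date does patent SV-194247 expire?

(a) grant + 15 years → 15 October 2009.
(b) filing + 19 years → 25 August 2011.
Later of the two: 25 August 2011.
Interference Suspension Credit: +233 days → 14 April 2012.
Office Delay Adjustment: +133 days → 25 August 2012.

August 25, 2012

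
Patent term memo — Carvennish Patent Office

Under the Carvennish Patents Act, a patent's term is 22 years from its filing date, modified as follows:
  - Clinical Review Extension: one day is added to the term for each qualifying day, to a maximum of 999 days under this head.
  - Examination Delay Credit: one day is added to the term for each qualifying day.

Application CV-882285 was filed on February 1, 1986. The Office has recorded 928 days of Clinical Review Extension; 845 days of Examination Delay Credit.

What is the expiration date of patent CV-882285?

December 9, 2012

Base term: filing date + 22 years → 1 February 2008.
Clinical Review Extension: 928 days (within the 999-day cap) → +928 days → 17 August 2010.
Examination Delay Credit: +845 days → 9 December 2012.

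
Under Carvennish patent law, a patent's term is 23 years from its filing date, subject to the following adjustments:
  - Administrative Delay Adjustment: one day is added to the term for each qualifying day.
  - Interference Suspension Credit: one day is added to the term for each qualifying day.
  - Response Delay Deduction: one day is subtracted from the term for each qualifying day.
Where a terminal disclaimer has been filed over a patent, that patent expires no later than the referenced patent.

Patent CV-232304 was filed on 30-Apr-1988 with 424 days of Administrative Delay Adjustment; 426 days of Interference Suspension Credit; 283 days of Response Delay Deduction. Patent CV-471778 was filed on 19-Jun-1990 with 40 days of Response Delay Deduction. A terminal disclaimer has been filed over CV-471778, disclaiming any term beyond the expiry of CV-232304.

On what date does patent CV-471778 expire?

Natural term of CV-471778:
  Base: filing + 23 years → 19 June 2013.
  Response Delay Deduction: −40 days → 10 May 2013.
Expiry of referenced patent CV-232304:
  Base: filing + 23 years → 30 April 2011.
  Administrative Delay Adjustment: +424 days → 27 June 2012.
  Interference Suspension Credit: +426 days → 27 August 2013.
  Response Delay Deduction: −283 days → 17 November 2012.
Terminal disclaimer: CV-471778 expires on the earlier of 10 May 2013 and 17 November 2012.

November 17, 2012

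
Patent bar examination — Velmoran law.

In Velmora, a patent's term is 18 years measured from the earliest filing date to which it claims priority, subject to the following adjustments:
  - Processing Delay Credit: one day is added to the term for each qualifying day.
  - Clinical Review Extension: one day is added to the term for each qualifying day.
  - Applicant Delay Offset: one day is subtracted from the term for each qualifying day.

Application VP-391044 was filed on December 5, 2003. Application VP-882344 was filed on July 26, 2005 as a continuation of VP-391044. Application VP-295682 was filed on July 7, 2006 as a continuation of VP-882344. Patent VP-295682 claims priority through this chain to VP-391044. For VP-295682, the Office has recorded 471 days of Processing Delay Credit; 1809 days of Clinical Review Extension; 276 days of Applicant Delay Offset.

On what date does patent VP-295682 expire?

Earliest priority filing: 5 December 2003.
Base term: 5 December 2003 + 18 years → 5 December 2021.
Processing Delay Credit: +471 days → 21 March 2023.
Clinical Review Extension: +1809 days → 3 March 2028.
Applicant Delay Offset: −276 days → 1 June 2027.

June 1, 2027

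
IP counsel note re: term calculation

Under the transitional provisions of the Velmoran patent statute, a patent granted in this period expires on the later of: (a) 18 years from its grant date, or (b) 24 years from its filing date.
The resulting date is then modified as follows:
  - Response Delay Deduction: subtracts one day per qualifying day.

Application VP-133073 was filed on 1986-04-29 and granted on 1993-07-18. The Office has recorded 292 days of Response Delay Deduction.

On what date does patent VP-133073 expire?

(a) grant + 18 years → 18 July 2011.
(b) filing + 24 years → 29 April 2010.
Later of the two: 18 July 2011.
Response Delay Deduction: −292 days → 29 September 2010.

September 29, 2010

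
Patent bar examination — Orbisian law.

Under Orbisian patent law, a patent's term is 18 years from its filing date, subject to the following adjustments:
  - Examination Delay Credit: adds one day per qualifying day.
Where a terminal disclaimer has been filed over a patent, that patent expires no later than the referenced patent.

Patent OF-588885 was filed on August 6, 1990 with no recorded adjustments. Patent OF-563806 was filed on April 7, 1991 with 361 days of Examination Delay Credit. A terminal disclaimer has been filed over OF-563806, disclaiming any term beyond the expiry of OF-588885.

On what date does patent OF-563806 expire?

Natural term of OF-563806:
  Base: filing + 18 years → 7 April 2009.
  Examination Delay Credit: +361 days → 3 April 2010.
Expiry of referenced patent OF-588885:
  Base: filing + 18 years → 6 August 2008.
Terminal disclaimer: OF-563806 expires on the earlier of 3 April 2010 and 6 August 2008.

2008-08-06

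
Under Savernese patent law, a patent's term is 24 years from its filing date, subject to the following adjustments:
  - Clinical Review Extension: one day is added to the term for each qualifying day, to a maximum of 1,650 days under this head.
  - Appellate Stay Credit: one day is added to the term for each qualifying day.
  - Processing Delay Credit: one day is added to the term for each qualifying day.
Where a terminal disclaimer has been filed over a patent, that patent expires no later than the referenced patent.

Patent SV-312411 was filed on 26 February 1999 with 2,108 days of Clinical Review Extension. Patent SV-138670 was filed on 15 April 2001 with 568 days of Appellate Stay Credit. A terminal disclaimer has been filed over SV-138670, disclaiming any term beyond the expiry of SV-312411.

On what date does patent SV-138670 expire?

Natural term of SV-138670:
  Base: filing + 24 years → 15 April 2025.
  Appellate Stay Credit: +568 days → 4 November 2026.
Expiry of referenced patent SV-312411:
  Base: filing + 24 years → 26 February 2023.
  Clinical Review Extension: 2108 days claimed exceeds the 1650-day cap, so +1650 days → 3 September 2027.
Terminal disclaimer: SV-138670 expires on the earlier of 4 November 2026 and 3 September 2027.

November 4, 2026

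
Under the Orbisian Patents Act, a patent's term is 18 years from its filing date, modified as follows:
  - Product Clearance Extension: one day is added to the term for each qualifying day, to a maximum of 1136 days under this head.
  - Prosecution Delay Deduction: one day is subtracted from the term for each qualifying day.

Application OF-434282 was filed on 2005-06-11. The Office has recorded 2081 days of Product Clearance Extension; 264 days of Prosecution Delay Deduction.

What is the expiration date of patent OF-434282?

Base term: filing date + 18 years → 11 June 2023.
Product Clearance Extension: 2081 days claimed exceeds the 1136-day cap, so +1136 days → 21 July 2026.
Prosecution Delay Deduction: −264 days → 30 October 2025.

October 30, 2025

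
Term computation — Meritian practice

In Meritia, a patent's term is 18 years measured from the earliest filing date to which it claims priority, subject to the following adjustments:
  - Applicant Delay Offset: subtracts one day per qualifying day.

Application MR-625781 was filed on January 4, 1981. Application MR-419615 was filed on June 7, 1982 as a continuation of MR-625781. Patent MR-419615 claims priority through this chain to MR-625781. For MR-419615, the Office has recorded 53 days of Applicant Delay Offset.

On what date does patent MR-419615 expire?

Earliest priority filing: 4 January 1981.
Base term: 4 January 1981 + 18 years → 4 January 1999.
Applicant Delay Offset: −53 days → 12 November 1998.

November 12, 1998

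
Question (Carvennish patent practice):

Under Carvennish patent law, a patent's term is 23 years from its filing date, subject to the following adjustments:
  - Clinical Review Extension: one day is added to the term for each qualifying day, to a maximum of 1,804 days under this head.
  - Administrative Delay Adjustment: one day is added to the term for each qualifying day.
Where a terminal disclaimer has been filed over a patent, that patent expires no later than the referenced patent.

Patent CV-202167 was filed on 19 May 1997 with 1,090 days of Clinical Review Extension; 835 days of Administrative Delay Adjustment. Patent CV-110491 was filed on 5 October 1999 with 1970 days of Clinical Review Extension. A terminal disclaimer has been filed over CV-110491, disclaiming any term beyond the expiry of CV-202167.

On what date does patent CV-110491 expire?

August 26, 2025

Natural term of CV-110491:
  Base: filing + 23 years → 5 October 2022.
  Clinical Review Extension: 1970 days claimed exceeds the 1804-day cap, so +1804 days → 13 September 2027.
Expiry of referenced patent CV-202167:
  Base: filing + 23 years → 19 May 2020.
  Clinical Review Extension: 1090 days (within the 1804-day cap) → +1090 days → 14 May 2023.
  Administrative Delay Adjustment: +835 days → 26 August 2025.
Terminal disclaimer: CV-110491 expires on the earlier of 13 September 2027 and 26 August 2025.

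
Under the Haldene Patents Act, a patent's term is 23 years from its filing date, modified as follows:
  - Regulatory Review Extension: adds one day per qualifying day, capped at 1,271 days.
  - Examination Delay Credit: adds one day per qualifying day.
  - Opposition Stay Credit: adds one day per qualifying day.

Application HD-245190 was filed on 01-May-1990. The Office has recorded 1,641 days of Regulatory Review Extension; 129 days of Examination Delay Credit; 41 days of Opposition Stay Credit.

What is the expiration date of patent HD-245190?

Base term: filing date + 23 years → 1 May 2013.
Regulatory Review Extension: 1641 days claimed exceeds the 1271-day cap, so +1271 days → 23 October 2016.
Examination Delay Credit: +129 days → 1 March 2017.
Opposition Stay Credit: +41 days → 11 April 2017.

April 11, 2017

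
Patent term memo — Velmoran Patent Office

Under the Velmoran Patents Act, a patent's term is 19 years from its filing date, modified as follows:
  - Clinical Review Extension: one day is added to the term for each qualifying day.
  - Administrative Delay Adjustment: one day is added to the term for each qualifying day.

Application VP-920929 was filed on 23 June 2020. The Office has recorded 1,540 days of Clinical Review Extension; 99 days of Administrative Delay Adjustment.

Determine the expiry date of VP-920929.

Base term: filing date + 19 years → 23 June 2039.
Clinical Review Extension: +1540 days → 10 September 2043.
Administrative Delay Adjustment: +99 days → 18 December 2043.

December 18, 2043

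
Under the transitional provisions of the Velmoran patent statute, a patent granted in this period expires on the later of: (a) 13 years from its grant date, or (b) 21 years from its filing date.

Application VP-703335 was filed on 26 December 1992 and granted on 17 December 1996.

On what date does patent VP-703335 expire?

(a) grant + 13 years → 17 December 2009.
(b) filing + 21 years → 26 December 2013.
Later of the two: 26 December 2013.

2013-12-26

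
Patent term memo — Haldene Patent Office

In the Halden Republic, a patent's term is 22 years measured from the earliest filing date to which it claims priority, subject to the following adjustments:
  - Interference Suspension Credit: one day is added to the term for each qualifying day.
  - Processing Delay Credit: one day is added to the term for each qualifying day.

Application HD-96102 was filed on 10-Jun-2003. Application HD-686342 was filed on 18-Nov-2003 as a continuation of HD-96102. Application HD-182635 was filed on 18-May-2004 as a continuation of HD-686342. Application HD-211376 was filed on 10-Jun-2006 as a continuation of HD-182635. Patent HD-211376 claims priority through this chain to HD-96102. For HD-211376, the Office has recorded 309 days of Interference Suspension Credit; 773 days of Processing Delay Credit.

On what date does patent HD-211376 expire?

May 27, 2028

Earliest priority filing: 10 June 2003.
Base term: 10 June 2003 + 22 years → 10 June 2025.
Interference Suspension Credit: +309 days → 15 April 2026.
Processing Delay Credit: +773 days → 27 May 2028.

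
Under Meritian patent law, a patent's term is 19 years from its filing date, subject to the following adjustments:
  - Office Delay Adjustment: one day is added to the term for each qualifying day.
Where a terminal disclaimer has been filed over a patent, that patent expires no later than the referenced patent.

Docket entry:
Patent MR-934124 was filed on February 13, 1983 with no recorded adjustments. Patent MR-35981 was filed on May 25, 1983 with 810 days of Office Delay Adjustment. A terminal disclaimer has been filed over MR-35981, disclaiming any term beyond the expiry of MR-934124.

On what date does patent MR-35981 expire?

Natural term of MR-35981:
  Base: filing + 19 years → 25 May 2002.
  Office Delay Adjustment: +810 days → 12 August 2004.
Expiry of referenced patent MR-934124:
  Base: filing + 19 years → 13 February 2002.
Terminal disclaimer: MR-35981 expires on the earlier of 12 August 2004 and 13 February 2002.

2002-02-13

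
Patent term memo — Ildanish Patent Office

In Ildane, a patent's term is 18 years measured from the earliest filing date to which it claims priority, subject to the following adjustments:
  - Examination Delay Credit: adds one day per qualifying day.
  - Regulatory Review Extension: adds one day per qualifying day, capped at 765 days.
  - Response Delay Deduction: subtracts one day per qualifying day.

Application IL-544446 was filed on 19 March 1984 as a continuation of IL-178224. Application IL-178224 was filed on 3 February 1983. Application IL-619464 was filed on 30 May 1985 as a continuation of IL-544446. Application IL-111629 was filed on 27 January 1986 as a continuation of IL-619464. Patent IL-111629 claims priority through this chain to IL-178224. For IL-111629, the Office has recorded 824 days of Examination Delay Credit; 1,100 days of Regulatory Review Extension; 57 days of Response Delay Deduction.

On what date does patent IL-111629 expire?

2005-04-15

Earliest priority filing: 3 February 1983.
Base term: 3 February 1983 + 18 years → 3 February 2001.
Examination Delay Credit: +824 days → 8 May 2003.
Regulatory Review Extension: 1100 days claimed exceeds the 765-day cap, so +765 days → 11 June 2005.
Response Delay Deduction: −57 days → 15 April 2005.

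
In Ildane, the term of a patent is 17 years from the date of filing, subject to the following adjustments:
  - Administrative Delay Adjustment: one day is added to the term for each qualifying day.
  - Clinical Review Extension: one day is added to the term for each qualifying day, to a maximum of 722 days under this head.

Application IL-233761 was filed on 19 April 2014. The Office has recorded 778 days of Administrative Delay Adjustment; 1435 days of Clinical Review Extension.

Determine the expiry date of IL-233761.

May 28, 2035

Base term: filing date + 17 years → 19 April 2031.
Administrative Delay Adjustment: +778 days → 5 June 2033.
Clinical Review Extension: 1435 days claimed exceeds the 722-day cap, so +722 days → 28 May 2035.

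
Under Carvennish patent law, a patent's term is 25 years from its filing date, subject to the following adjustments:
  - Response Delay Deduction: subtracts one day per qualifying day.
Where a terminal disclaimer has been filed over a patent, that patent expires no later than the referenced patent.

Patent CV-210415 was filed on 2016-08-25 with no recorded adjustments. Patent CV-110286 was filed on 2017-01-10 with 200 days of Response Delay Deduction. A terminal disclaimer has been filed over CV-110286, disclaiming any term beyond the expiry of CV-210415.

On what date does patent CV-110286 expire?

2041-06-24

Natural term of CV-110286:
  Base: filing + 25 years → 10 January 2042.
  Response Delay Deduction: −200 days → 24 June 2041.
Expiry of referenced patent CV-210415:
  Base: filing + 25 years → 25 August 2041.
Terminal disclaimer: CV-110286 expires on the earlier of 24 June 2041 and 25 August 2041.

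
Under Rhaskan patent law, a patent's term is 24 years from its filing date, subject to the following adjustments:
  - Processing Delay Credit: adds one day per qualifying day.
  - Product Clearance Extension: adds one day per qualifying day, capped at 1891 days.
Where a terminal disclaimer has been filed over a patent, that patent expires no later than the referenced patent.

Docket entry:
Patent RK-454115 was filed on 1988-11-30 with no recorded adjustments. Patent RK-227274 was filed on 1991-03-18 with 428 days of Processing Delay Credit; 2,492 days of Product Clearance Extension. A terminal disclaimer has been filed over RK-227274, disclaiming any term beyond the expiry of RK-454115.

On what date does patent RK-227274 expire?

2012-11-30

Natural term of RK-227274:
  Base: filing + 24 years → 18 March 2015.
  Processing Delay Credit: +428 days → 19 May 2016.
  Product Clearance Extension: 2492 days claimed exceeds the 1891-day cap, so +1891 days → 23 July 2021.
Expiry of referenced patent RK-454115:
  Base: filing + 24 years → 30 November 2012.
Terminal disclaimer: RK-227274 expires on the earlier of 23 July 2021 and 30 November 2012.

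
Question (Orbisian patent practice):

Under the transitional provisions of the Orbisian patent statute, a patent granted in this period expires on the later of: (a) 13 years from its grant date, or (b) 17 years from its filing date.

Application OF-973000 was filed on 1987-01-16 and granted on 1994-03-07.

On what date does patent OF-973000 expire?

March 7, 2007

(a) grant + 13 years → 7 March 2007.
(b) filing + 17 years → 16 January 2004.
Later of the two: 7 March 2007.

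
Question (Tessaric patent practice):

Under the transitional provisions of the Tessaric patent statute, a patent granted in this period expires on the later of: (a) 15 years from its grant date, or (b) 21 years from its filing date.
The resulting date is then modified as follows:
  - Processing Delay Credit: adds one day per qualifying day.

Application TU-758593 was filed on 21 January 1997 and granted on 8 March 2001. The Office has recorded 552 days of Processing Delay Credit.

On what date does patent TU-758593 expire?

2019-07-27

(a) grant + 15 years → 8 March 2016.
(b) filing + 21 years → 21 January 2018.
Later of the two: 21 January 2018.
Processing Delay Credit: +552 days → 27 July 2019.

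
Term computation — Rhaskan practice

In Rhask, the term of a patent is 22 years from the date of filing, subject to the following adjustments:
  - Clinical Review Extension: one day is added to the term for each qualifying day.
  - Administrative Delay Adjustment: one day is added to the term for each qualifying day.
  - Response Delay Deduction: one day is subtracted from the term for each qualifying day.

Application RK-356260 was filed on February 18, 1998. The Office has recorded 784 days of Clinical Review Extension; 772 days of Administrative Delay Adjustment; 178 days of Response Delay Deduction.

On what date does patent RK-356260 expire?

November 27, 2023

Base term: filing date + 22 years → 18 February 2020.
Clinical Review Extension: +784 days → 12 April 2022.
Administrative Delay Adjustment: +772 days → 23 May 2024.
Response Delay Deduction: −178 days → 27 November 2023.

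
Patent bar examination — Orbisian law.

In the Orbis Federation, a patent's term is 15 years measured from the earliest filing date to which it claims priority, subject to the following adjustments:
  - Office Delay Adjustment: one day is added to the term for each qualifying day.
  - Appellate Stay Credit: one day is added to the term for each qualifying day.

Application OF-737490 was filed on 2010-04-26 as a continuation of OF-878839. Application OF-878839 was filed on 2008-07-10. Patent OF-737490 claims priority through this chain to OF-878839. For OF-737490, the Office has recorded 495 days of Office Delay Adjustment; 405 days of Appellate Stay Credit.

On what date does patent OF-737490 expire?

December 26, 2025

Earliest priority filing: 10 July 2008.
Base term: 10 July 2008 + 15 years → 10 July 2023.
Office Delay Adjustment: +495 days → 16 November 2024.
Appellate Stay Credit: +405 days → 26 December 2025.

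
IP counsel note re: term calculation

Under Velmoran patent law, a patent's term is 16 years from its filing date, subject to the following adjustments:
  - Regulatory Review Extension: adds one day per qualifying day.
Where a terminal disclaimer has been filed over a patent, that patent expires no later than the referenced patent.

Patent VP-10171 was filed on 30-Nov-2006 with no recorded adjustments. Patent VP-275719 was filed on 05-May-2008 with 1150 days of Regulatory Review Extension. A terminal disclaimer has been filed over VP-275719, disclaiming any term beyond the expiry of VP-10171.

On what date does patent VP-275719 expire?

2022-11-30

Natural term of VP-275719:
  Base: filing + 16 years → 5 May 2024.
  Regulatory Review Extension: +1150 days → 29 June 2027.
Expiry of referenced patent VP-10171:
  Base: filing + 16 years → 30 November 2022.
Terminal disclaimer: VP-275719 expires on the earlier of 29 June 2027 and 30 November 2022.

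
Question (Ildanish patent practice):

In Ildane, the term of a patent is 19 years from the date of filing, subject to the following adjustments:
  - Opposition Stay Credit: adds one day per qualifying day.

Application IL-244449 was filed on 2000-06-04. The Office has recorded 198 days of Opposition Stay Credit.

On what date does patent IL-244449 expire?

December 19, 2019

Base term: filing date + 19 years → 4 June 2019.
Opposition Stay Credit: +198 days → 19 December 2019.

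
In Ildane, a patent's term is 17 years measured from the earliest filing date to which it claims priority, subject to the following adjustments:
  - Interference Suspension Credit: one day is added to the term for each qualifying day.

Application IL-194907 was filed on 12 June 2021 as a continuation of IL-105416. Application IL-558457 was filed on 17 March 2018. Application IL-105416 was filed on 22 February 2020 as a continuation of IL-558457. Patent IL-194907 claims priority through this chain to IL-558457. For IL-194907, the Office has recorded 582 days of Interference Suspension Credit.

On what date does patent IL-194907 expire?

Earliest priority filing: 17 March 2018.
Base term: 17 March 2018 + 17 years → 17 March 2035.
Interference Suspension Credit: +582 days → 19 October 2036.

2036-10-19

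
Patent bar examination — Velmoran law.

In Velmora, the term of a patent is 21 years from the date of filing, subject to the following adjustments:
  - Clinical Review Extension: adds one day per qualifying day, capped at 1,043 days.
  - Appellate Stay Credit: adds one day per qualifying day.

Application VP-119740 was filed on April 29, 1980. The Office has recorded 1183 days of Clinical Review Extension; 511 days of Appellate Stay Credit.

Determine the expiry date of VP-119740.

Base term: filing date + 21 years → 29 April 2001.
Clinical Review Extension: 1183 days claimed exceeds the 1043-day cap, so +1043 days → 7 March 2004.
Appellate Stay Credit: +511 days → 31 July 2005.

2005-07-31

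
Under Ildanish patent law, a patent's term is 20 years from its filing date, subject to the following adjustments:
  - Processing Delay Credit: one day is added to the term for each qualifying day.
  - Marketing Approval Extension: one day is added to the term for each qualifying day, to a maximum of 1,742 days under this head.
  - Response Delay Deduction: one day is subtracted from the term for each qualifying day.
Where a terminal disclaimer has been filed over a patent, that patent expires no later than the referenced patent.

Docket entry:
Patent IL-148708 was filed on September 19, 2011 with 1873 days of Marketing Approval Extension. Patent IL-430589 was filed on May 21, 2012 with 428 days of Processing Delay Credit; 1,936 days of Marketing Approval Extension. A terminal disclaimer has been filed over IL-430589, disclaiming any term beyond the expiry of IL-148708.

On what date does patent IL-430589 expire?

June 26, 2036

Natural term of IL-430589:
  Base: filing + 20 years → 21 May 2032.
  Processing Delay Credit: +428 days → 23 July 2033.
  Marketing Approval Extension: 1936 days claimed exceeds the 1742-day cap, so +1742 days → 30 April 2038.
Expiry of referenced patent IL-148708:
  Base: filing + 20 years → 19 September 2031.
  Marketing Approval Extension: 1873 days claimed exceeds the 1742-day cap, so +1742 days → 26 June 2036.
Terminal disclaimer: IL-430589 expires on the earlier of 30 April 2038 and 26 June 2036.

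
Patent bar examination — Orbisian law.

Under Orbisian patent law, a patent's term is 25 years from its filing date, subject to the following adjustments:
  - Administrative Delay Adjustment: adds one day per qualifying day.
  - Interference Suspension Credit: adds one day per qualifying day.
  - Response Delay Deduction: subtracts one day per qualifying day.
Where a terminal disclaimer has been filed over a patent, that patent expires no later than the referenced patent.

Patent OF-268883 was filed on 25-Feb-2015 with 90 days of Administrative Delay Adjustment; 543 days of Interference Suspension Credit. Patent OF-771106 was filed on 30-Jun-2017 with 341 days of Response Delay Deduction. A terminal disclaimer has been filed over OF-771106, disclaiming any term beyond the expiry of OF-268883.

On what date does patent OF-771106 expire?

Natural term of OF-771106:
  Base: filing + 25 years → 30 June 2042.
  Response Delay Deduction: −341 days → 24 July 2041.
Expiry of referenced patent OF-268883:
  Base: filing + 25 years → 25 February 2040.
  Administrative Delay Adjustment: +90 days → 25 May 2040.
  Interference Suspension Credit: +543 days → 19 November 2041.
Terminal disclaimer: OF-771106 expires on the earlier of 24 July 2041 and 19 November 2041.

July 24, 2041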